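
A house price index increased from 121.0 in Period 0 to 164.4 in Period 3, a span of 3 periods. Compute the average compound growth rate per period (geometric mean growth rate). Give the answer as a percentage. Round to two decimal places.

Growth factor = (164.4/121.0)^(1/3) = (1.358678)^(1/3) = 1.107572
Growth rate = 1.107572 − 1 = 0.107572 = 10.7572%

10.76%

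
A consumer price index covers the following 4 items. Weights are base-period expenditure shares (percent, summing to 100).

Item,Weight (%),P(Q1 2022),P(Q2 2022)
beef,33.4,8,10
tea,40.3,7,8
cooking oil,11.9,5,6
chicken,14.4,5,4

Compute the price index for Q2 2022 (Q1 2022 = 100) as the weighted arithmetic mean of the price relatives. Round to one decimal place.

beef: 33.4 × (10/8) = 33.4 × 1.250000 = 41.7500
tea: 40.3 × (8/7) = 40.3 × 1.142857 = 46.0571
cooking oil: 11.9 × (6/5) = 11.9 × 1.200000 = 14.2800
chicken: 14.4 × (4/5) = 14.4 × 0.800000 = 11.5200
Index = Σ wᵢ·(p₁ᵢ/p₀ᵢ) = 41.7500 + 46.0571 + 14.2800 + 11.5200 = 113.6071

113.6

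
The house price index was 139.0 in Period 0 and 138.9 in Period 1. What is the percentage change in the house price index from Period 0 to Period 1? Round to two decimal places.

Change = (138.9 − 139.0) / 139.0 × 100
       = -0.1 / 139.0 × 100 = -0.0719%

-0.07%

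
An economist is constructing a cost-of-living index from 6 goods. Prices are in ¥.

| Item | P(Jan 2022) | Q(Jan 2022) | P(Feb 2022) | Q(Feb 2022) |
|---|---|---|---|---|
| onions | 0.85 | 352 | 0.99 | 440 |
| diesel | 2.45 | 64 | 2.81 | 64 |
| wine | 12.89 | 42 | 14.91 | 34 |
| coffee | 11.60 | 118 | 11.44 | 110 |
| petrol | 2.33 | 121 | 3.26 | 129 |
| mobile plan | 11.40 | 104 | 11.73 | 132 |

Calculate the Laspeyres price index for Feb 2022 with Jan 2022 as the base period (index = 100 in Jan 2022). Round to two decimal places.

Laspeyres price index uses base-period quantities as weights.
ΣP(Feb 2022)·Q(Jan 2022) = 0.99×352 + 2.81×64 + 14.91×42 + 11.44×118 + 3.26×121 + 11.73×104 = 348.48 + 179.84 + 626.22 + 1349.92 + 394.46 + 1219.92 = 4118.84
ΣP(Jan 2022)·Q(Jan 2022) = 0.85×352 + 2.45×64 + 12.89×42 + 11.60×118 + 2.33×121 + 11.40×104 = 299.2 + 156.8 + 541.38 + 1368.8 + 281.93 + 1185.6 = 3833.71
Index = 4118.84 / 3833.71 × 100 = 107.4374

107.44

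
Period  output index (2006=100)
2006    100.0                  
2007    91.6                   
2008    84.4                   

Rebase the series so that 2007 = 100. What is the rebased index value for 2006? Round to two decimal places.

109.17

Rebased(2006) = 100.0 / 91.6 × 100 = 109.1703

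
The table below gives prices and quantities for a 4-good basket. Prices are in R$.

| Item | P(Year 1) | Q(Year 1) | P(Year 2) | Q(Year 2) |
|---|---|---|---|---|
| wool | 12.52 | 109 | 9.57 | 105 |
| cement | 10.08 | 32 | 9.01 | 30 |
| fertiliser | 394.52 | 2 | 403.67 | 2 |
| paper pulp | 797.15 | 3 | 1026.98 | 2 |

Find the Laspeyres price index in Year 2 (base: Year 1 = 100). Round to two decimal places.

107.23

Laspeyres price index uses base-period quantities as weights.
ΣP(Year 2)·Q(Year 1) = 9.57×109 + 9.01×32 + 403.67×2 + 1026.98×3 = 1043.13 + 288.32 + 807.34 + 3080.94 = 5219.73
ΣP(Year 1)·Q(Year 1) = 12.52×109 + 10.08×32 + 394.52×2 + 797.15×3 = 1364.68 + 322.56 + 789.04 + 2391.45 = 4867.73
Index = 5219.73 / 4867.73 × 100 = 107.2313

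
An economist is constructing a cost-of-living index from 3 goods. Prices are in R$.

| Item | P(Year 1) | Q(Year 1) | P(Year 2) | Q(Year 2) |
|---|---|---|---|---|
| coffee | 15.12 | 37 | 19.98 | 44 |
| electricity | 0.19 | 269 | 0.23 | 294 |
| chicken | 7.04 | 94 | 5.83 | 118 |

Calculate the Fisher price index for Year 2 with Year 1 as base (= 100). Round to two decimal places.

105.69

Laspeyres component (base-period weights):
ΣP(Year 2)Q(Year 1) = 19.98×37 + 0.23×269 + 5.83×94 = 739.26 + 61.87 + 548.02 = 1349.15
ΣP(Year 1)Q(Year 1) = 15.12×37 + 0.19×269 + 7.04×94 = 559.44 + 51.11 + 661.76 = 1272.31
L = 1349.15 / 1272.31 × 100 = 106.0394
Paasche component (current-period weights):
ΣP(Year 2)Q(Year 2) = 19.98×44 + 0.23×294 + 5.83×118 = 879.12 + 67.62 + 687.94 = 1634.68
ΣP(Year 1)Q(Year 2) = 15.12×44 + 0.19×294 + 7.04×118 = 665.28 + 55.86 + 830.72 = 1551.86
P = 1634.68 / 1551.86 × 100 = 105.3368
Fisher = √(L × P) = √(106.0394 × 105.3368) = 105.6875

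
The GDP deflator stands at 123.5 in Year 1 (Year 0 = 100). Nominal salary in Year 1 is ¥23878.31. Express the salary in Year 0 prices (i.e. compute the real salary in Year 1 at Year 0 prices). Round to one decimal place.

Real = Nominal ÷ (Index/100) = 23878.31 ÷ (123.5/100)
     = 23878.31 ÷ 1.235 = 19334.6640

19334.7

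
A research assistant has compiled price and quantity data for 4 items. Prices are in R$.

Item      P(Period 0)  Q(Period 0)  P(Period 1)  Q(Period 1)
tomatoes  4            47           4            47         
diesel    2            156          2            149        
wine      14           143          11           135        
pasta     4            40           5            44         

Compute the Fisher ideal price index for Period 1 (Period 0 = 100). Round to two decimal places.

Laspeyres component (base-period weights):
ΣP(Period 1)Q(Period 0) = 4×47 + 2×156 + 11×143 + 5×40 = 188 + 312 + 1573 + 200 = 2273
ΣP(Period 0)Q(Period 0) = 4×47 + 2×156 + 14×143 + 4×40 = 188 + 312 + 2002 + 160 = 2662
L = 2273 / 2662 × 100 = 85.3869
Paasche component (current-period weights):
ΣP(Period 1)Q(Period 1) = 4×47 + 2×149 + 11×135 + 5×44 = 188 + 298 + 1485 + 220 = 2191
ΣP(Period 0)Q(Period 1) = 4×47 + 2×149 + 14×135 + 4×44 = 188 + 298 + 1890 + 176 = 2552
P = 2191 / 2552 × 100 = 85.8542
Fisher = √(L × P) = √(85.3869 × 85.8542) = 85.6203

85.62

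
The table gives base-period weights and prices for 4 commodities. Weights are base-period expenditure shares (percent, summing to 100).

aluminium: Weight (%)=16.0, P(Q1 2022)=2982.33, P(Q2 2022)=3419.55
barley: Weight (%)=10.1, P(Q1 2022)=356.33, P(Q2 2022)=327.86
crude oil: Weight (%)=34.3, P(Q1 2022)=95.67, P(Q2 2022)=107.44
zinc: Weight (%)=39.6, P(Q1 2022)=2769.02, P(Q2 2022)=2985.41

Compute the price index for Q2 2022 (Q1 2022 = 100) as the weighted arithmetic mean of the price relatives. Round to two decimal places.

108.85

aluminium: 16.0 × (3419.55/2982.33) = 16.0 × 1.146603 = 18.3457
barley: 10.1 × (327.86/356.33) = 10.1 × 0.920102 = 9.2930
crude oil: 34.3 × (107.44/95.67) = 34.3 × 1.123027 = 38.5198
zinc: 39.6 × (2985.41/2769.02) = 39.6 × 1.078147 = 42.6946
Index = Σ wᵢ·(p₁ᵢ/p₀ᵢ) = 18.3457 + 9.2930 + 38.5198 + 42.6946 = 108.8531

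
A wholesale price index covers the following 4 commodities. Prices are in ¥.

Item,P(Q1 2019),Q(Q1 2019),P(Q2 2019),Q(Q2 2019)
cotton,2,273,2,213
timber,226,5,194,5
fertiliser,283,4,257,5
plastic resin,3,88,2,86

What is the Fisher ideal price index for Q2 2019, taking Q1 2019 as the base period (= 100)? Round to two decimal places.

Laspeyres component (base-period weights):
ΣP(Q2 2019)Q(Q1 2019) = 2×273 + 194×5 + 257×4 + 2×88 = 546 + 970 + 1028 + 176 = 2720
ΣP(Q1 2019)Q(Q1 2019) = 2×273 + 226×5 + 283×4 + 3×88 = 546 + 1130 + 1132 + 264 = 3072
L = 2720 / 3072 × 100 = 88.5417
Paasche component (current-period weights):
ΣP(Q2 2019)Q(Q2 2019) = 2×213 + 194×5 + 257×5 + 2×86 = 426 + 970 + 1285 + 172 = 2853
ΣP(Q1 2019)Q(Q2 2019) = 2×213 + 226×5 + 283×5 + 3×86 = 426 + 1130 + 1415 + 258 = 3229
P = 2853 / 3229 × 100 = 88.3555
Fisher = √(L × P) = √(88.5417 × 88.3555) = 88.4485

88.45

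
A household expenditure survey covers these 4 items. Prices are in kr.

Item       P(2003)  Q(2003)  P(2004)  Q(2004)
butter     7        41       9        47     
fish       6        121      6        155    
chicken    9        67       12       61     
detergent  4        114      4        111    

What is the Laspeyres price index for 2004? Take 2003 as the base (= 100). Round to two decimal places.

113.66

Laspeyres price index uses base-period quantities as weights.
ΣP(2004)·Q(2003) = 9×41 + 6×121 + 12×67 + 4×114 = 369 + 726 + 804 + 456 = 2355
ΣP(2003)·Q(2003) = 7×41 + 6×121 + 9×67 + 4×114 = 287 + 726 + 603 + 456 = 2072
Index = 2355 / 2072 × 100 = 113.6583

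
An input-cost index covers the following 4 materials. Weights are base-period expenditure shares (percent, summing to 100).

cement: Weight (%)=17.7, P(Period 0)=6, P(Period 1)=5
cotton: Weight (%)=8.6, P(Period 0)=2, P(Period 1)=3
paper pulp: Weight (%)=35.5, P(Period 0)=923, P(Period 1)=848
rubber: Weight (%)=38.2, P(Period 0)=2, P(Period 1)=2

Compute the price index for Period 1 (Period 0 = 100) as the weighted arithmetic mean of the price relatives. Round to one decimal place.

cement: 17.7 × (5/6) = 17.7 × 0.833333 = 14.7500
cotton: 8.6 × (3/2) = 8.6 × 1.500000 = 12.9000
paper pulp: 35.5 × (848/923) = 35.5 × 0.918743 = 32.6154
rubber: 38.2 × (2/2) = 38.2 × 1.000000 = 38.2000
Index = Σ wᵢ·(p₁ᵢ/p₀ᵢ) = 14.7500 + 12.9000 + 32.6154 + 38.2000 = 98.4654

98.5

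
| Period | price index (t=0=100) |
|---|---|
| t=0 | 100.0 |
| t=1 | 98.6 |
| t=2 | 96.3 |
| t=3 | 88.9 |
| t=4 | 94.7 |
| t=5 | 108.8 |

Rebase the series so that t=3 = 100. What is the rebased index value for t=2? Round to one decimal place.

Rebased(t=2) = 96.3 / 88.9 × 100 = 108.3240

108.3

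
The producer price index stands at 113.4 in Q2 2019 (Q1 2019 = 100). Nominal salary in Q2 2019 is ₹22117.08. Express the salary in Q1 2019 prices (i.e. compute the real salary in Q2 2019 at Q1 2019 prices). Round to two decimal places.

Real = Nominal ÷ (Index/100) = 22117.08 ÷ (113.4/100)
     = 22117.08 ÷ 1.134 = 19503.5979

19503.60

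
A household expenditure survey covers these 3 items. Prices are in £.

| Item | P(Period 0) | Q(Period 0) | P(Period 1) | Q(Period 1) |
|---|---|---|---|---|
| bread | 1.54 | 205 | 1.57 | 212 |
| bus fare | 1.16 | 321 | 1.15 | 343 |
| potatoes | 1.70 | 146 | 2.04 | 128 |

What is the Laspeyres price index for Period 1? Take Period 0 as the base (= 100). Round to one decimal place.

105.6

Laspeyres price index uses base-period quantities as weights.
ΣP(Period 1)·Q(Period 0) = 1.57×205 + 1.15×321 + 2.04×146 = 321.85 + 369.15 + 297.84 = 988.84
ΣP(Period 0)·Q(Period 0) = 1.54×205 + 1.16×321 + 1.70×146 = 315.7 + 372.36 + 248.2 = 936.26
Index = 988.84 / 936.26 × 100 = 105.6160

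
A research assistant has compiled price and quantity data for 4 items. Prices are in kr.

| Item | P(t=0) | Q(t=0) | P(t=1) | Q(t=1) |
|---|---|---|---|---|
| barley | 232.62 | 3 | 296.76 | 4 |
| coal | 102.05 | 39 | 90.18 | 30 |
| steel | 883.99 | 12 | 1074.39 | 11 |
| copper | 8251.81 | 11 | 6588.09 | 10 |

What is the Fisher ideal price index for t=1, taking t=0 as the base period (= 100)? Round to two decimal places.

84.71

Laspeyres component (base-period weights):
ΣP(t=1)Q(t=0) = 296.76×3 + 90.18×39 + 1074.39×12 + 6588.09×11 = 890.28 + 3517.02 + 12892.68 + 72468.99 = 89768.97
ΣP(t=0)Q(t=0) = 232.62×3 + 102.05×39 + 883.99×12 + 8251.81×11 = 697.86 + 3979.95 + 10607.88 + 90769.91 = 106055.6
L = 89768.97 / 106055.6 × 100 = 84.6433
Paasche component (current-period weights):
ΣP(t=1)Q(t=1) = 296.76×4 + 90.18×30 + 1074.39×11 + 6588.09×10 = 1187.04 + 2705.4 + 11818.29 + 65880.9 = 81591.63
ΣP(t=0)Q(t=1) = 232.62×4 + 102.05×30 + 883.99×11 + 8251.81×10 = 930.48 + 3061.5 + 9723.89 + 82518.1 = 96233.97
P = 81591.63 / 96233.97 × 100 = 84.7846
Fisher = √(L × P) = √(84.6433 × 84.7846) = 84.7139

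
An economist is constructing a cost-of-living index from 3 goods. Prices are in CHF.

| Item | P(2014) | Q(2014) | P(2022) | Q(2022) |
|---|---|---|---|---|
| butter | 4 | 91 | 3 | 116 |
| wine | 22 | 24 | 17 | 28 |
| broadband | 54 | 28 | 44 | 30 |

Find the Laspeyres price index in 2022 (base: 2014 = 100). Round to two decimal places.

79.58

Laspeyres price index uses base-period quantities as weights.
ΣP(2022)·Q(2014) = 3×91 + 17×24 + 44×28 = 273 + 408 + 1232 = 1913
ΣP(2014)·Q(2014) = 4×91 + 22×24 + 54×28 = 364 + 528 + 1512 = 2404
Index = 1913 / 2404 × 100 = 79.5757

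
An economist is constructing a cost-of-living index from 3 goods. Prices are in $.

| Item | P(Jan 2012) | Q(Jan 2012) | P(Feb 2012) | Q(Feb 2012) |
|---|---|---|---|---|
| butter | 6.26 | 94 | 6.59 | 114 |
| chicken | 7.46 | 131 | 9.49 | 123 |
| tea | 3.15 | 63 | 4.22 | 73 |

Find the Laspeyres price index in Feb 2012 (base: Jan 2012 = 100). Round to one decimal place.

120.7

Laspeyres price index uses base-period quantities as weights.
ΣP(Feb 2012)·Q(Jan 2012) = 6.59×94 + 9.49×131 + 4.22×63 = 619.46 + 1243.19 + 265.86 = 2128.51
ΣP(Jan 2012)·Q(Jan 2012) = 6.26×94 + 7.46×131 + 3.15×63 = 588.44 + 977.26 + 198.45 = 1764.15
Index = 2128.51 / 1764.15 × 100 = 120.6536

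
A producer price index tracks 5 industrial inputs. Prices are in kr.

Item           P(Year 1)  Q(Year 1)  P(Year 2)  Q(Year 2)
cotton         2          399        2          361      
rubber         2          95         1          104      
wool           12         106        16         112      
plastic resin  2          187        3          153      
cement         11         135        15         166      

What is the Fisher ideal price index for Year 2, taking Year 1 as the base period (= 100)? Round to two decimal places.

Laspeyres component (base-period weights):
ΣP(Year 2)Q(Year 1) = 2×399 + 1×95 + 16×106 + 3×187 + 15×135 = 798 + 95 + 1696 + 561 + 2025 = 5175
ΣP(Year 1)Q(Year 1) = 2×399 + 2×95 + 12×106 + 2×187 + 11×135 = 798 + 190 + 1272 + 374 + 1485 = 4119
L = 5175 / 4119 × 100 = 125.6373
Paasche component (current-period weights):
ΣP(Year 2)Q(Year 2) = 2×361 + 1×104 + 16×112 + 3×153 + 15×166 = 722 + 104 + 1792 + 459 + 2490 = 5567
ΣP(Year 1)Q(Year 2) = 2×361 + 2×104 + 12×112 + 2×153 + 11×166 = 722 + 208 + 1344 + 306 + 1826 = 4406
P = 5567 / 4406 × 100 = 126.3504
Fisher = √(L × P) = √(125.6373 × 126.3504) = 125.9934

125.99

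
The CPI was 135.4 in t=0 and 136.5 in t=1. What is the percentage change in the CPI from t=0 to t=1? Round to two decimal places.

0.81%

Change = (136.5 − 135.4) / 135.4 × 100
       = 1.1 / 135.4 × 100 = 0.8124%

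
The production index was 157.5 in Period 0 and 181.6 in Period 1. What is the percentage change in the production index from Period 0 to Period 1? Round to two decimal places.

15.30%

Change = (181.6 − 157.5) / 157.5 × 100
       = 24.1 / 157.5 × 100 = 15.3016%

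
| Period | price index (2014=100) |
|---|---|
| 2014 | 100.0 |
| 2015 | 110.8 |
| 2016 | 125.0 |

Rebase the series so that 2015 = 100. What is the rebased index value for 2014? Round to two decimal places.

90.25

Rebased(2014) = 100.0 / 110.8 × 100 = 90.2527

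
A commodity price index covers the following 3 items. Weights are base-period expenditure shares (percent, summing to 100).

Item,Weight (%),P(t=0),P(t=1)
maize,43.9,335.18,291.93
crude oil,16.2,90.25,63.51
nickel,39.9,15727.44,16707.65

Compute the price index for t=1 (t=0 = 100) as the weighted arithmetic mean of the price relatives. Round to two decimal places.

92.02

maize: 43.9 × (291.93/335.18) = 43.9 × 0.870965 = 38.2354
crude oil: 16.2 × (63.51/90.25) = 16.2 × 0.703712 = 11.4001
nickel: 39.9 × (16707.65/15727.44) = 39.9 × 1.062325 = 42.3868
Index = Σ wᵢ·(p₁ᵢ/p₀ᵢ) = 38.2354 + 11.4001 + 42.3868 = 92.0223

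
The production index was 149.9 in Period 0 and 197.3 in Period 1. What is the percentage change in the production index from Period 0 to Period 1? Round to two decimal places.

31.62%

Change = (197.3 − 149.9) / 149.9 × 100
       = 47.4 / 149.9 × 100 = 31.6211%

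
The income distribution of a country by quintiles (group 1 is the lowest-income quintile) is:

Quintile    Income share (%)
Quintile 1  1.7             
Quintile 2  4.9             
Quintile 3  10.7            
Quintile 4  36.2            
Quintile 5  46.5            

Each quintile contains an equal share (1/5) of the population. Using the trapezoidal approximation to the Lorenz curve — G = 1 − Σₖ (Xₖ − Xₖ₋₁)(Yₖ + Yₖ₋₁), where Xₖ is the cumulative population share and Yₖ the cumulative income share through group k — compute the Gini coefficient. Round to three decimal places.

Cumulative income shares Yₖ: 0.0170, 0.0660, 0.1730, 0.5350, 1.0000
Σ (Xₖ−Xₖ₋₁)(Yₖ+Yₖ₋₁) = (1/5)(0.0170+0.0000) + (1/5)(0.0660+0.0170) + (1/5)(0.1730+0.0660) + (1/5)(0.5350+0.1730) + (1/5)(1.0000+0.5350)
  = 0.0034 + 0.0166 + 0.0478 + 0.1416 + 0.3070 = 0.5164
G = 1 − 0.5164 = 0.4836

0.484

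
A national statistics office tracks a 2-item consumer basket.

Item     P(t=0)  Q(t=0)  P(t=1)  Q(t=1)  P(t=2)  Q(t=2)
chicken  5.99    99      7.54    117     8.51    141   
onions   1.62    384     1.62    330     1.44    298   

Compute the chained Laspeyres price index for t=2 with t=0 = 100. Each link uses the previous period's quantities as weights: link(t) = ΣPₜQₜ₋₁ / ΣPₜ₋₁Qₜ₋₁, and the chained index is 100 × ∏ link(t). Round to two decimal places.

116.93

Link t=0→t=1:
ΣP(t=1)Q(t=0) = 7.54×99 + 1.62×384 = 746.46 + 622.08 = 1368.54
ΣP(t=0)Q(t=0) = 5.99×99 + 1.62×384 = 593.01 + 622.08 = 1215.09
link = 1368.54/1215.09 = 1.126287
Link t=1→t=2:
ΣP(t=2)Q(t=1) = 8.51×117 + 1.44×330 = 995.67 + 475.2 = 1470.87
ΣP(t=1)Q(t=1) = 7.54×117 + 1.62×330 = 882.18 + 534.6 = 1416.78
link = 1470.87/1416.78 = 1.038178
Chained index = 100 × 1.126287 × 1.038178 = 116.9286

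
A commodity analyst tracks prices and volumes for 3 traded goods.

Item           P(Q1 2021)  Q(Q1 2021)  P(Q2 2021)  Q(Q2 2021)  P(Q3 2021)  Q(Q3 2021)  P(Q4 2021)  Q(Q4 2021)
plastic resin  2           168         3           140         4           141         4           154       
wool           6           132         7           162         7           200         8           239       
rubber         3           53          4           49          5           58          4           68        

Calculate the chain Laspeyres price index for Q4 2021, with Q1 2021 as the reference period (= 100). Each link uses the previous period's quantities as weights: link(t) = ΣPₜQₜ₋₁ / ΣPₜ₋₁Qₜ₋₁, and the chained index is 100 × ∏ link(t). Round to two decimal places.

Link Q1 2021→Q2 2021:
ΣP(Q2 2021)Q(Q1 2021) = 3×168 + 7×132 + 4×53 = 504 + 924 + 212 = 1640
ΣP(Q1 2021)Q(Q1 2021) = 2×168 + 6×132 + 3×53 = 336 + 792 + 159 = 1287
link = 1640/1287 = 1.274281
Link Q2 2021→Q3 2021:
ΣP(Q3 2021)Q(Q2 2021) = 4×140 + 7×162 + 5×49 = 560 + 1134 + 245 = 1939
ΣP(Q2 2021)Q(Q2 2021) = 3×140 + 7×162 + 4×49 = 420 + 1134 + 196 = 1750
link = 1939/1750 = 1.108000
Link Q3 2021→Q4 2021:
ΣP(Q4 2021)Q(Q3 2021) = 4×141 + 8×200 + 4×58 = 564 + 1600 + 232 = 2396
ΣP(Q3 2021)Q(Q3 2021) = 4×141 + 7×200 + 5×58 = 564 + 1400 + 290 = 2254
link = 2396/2254 = 1.062999
Chained index = 100 × 1.274281 × 1.108000 × 1.062999 = 150.0852

150.09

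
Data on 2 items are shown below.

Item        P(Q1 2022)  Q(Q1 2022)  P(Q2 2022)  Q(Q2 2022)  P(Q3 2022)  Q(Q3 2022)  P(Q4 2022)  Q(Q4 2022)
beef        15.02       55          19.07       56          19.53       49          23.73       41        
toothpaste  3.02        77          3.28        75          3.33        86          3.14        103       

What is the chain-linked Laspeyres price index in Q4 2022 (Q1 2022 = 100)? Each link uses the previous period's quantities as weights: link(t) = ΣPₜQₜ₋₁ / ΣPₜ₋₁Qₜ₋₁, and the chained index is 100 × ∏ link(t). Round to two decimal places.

Link Q1 2022→Q2 2022:
ΣP(Q2 2022)Q(Q1 2022) = 19.07×55 + 3.28×77 = 1048.85 + 252.56 = 1301.41
ΣP(Q1 2022)Q(Q1 2022) = 15.02×55 + 3.02×77 = 826.1 + 232.54 = 1058.64
link = 1301.41/1058.64 = 1.229323
Link Q2 2022→Q3 2022:
ΣP(Q3 2022)Q(Q2 2022) = 19.53×56 + 3.33×75 = 1093.68 + 249.75 = 1343.43
ΣP(Q2 2022)Q(Q2 2022) = 19.07×56 + 3.28×75 = 1067.92 + 246 = 1313.92
link = 1343.43/1313.92 = 1.022460
Link Q3 2022→Q4 2022:
ΣP(Q4 2022)Q(Q3 2022) = 23.73×49 + 3.14×86 = 1162.77 + 270.04 = 1432.81
ΣP(Q3 2022)Q(Q3 2022) = 19.53×49 + 3.33×86 = 956.97 + 286.38 = 1243.35
link = 1432.81/1243.35 = 1.152379
Chained index = 100 × 1.229323 × 1.022460 × 1.152379 = 144.8462

144.85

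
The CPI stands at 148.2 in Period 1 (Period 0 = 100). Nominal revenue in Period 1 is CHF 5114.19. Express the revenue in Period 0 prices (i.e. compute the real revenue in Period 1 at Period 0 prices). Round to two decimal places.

3450.87

Real = Nominal ÷ (Index/100) = 5114.19 ÷ (148.2/100)
     = 5114.19 ÷ 1.482 = 3450.8704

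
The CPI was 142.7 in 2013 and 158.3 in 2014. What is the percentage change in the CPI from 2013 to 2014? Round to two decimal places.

Change = (158.3 − 142.7) / 142.7 × 100
       = 15.6 / 142.7 × 100 = 10.9320%

10.93%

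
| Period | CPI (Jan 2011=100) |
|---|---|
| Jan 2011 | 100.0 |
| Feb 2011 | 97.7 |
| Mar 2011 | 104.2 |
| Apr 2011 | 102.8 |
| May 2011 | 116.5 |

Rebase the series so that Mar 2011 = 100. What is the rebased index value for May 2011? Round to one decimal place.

111.8

Rebased(May 2011) = 116.5 / 104.2 × 100 = 111.8042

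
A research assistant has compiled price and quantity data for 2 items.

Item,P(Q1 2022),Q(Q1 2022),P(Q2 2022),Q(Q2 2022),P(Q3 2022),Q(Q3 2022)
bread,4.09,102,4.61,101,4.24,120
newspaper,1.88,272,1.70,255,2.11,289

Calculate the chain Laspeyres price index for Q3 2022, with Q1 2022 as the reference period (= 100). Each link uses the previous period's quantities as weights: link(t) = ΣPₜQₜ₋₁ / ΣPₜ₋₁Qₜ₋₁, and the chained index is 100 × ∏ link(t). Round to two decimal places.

Link Q1 2022→Q2 2022:
ΣP(Q2 2022)Q(Q1 2022) = 4.61×102 + 1.70×272 = 470.22 + 462.4 = 932.62
ΣP(Q1 2022)Q(Q1 2022) = 4.09×102 + 1.88×272 = 417.18 + 511.36 = 928.54
link = 932.62/928.54 = 1.004394
Link Q2 2022→Q3 2022:
ΣP(Q3 2022)Q(Q2 2022) = 4.24×101 + 2.11×255 = 428.24 + 538.05 = 966.29
ΣP(Q2 2022)Q(Q2 2022) = 4.61×101 + 1.70×255 = 465.61 + 433.5 = 899.11
link = 966.29/899.11 = 1.074718
Chained index = 100 × 1.004394 × 1.074718 = 107.9441

107.94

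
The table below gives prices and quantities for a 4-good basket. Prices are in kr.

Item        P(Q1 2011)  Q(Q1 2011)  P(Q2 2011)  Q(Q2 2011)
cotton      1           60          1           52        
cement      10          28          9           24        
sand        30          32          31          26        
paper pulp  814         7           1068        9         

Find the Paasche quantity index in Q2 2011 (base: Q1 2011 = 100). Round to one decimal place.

Paasche quantity index uses current-period prices as weights.
ΣP(Q2 2011)·Q(Q2 2011) = 1×52 + 9×24 + 31×26 + 1068×9 = 52 + 216 + 806 + 9612 = 10686
ΣP(Q2 2011)·Q(Q1 2011) = 1×60 + 9×28 + 31×32 + 1068×7 = 60 + 252 + 992 + 7476 = 8780
Index = 10686 / 8780 × 100 = 121.7084

121.7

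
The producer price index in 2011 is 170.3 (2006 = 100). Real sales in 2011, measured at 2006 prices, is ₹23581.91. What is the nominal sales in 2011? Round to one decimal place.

40160.0

Nominal = Real × (Index/100) = 23581.91 × (170.3/100)
        = 23581.91 × 1.703 = 40159.9927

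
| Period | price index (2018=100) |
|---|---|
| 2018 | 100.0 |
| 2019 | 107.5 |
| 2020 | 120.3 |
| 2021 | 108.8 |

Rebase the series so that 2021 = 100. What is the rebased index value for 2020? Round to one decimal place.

110.6

Rebased(2020) = 120.3 / 108.8 × 100 = 110.5699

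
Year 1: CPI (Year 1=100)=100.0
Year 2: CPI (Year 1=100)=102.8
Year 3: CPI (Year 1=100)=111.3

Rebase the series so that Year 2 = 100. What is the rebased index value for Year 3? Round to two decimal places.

108.27

Rebased(Year 3) = 111.3 / 102.8 × 100 = 108.2685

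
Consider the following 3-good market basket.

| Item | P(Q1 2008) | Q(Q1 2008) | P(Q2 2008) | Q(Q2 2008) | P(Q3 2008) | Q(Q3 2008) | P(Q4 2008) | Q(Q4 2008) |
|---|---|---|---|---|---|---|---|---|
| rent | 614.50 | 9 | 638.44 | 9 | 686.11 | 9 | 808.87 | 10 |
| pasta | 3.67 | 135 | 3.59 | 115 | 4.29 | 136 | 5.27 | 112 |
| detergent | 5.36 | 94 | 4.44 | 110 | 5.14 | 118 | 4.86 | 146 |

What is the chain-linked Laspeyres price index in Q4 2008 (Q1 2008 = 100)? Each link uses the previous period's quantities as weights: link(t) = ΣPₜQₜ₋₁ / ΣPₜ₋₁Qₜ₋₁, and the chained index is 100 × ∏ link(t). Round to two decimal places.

Link Q1 2008→Q2 2008:
ΣP(Q2 2008)Q(Q1 2008) = 638.44×9 + 3.59×135 + 4.44×94 = 5745.96 + 484.65 + 417.36 = 6647.97
ΣP(Q1 2008)Q(Q1 2008) = 614.50×9 + 3.67×135 + 5.36×94 = 5530.5 + 495.45 + 503.84 = 6529.79
link = 6647.97/6529.79 = 1.018099
Link Q2 2008→Q3 2008:
ΣP(Q3 2008)Q(Q2 2008) = 686.11×9 + 4.29×115 + 5.14×110 = 6174.99 + 493.35 + 565.4 = 7233.74
ΣP(Q2 2008)Q(Q2 2008) = 638.44×9 + 3.59×115 + 4.44×110 = 5745.96 + 412.85 + 488.4 = 6647.21
link = 7233.74/6647.21 = 1.088237
Link Q3 2008→Q4 2008:
ΣP(Q4 2008)Q(Q3 2008) = 808.87×9 + 5.27×136 + 4.86×118 = 7279.83 + 716.72 + 573.48 = 8570.03
ΣP(Q3 2008)Q(Q3 2008) = 686.11×9 + 4.29×136 + 5.14×118 = 6174.99 + 583.44 + 606.52 = 7364.95
link = 8570.03/7364.95 = 1.163624
Chained index = 100 × 1.018099 × 1.088237 × 1.163624 = 128.9217

128.92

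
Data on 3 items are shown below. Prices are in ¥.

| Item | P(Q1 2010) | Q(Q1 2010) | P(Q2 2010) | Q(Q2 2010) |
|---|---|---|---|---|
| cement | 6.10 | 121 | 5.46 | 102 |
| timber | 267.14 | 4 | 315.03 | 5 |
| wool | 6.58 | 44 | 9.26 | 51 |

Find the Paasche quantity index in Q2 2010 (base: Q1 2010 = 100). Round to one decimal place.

111.9

Paasche quantity index uses current-period prices as weights.
ΣP(Q2 2010)·Q(Q2 2010) = 5.46×102 + 315.03×5 + 9.26×51 = 556.92 + 1575.15 + 472.26 = 2604.33
ΣP(Q2 2010)·Q(Q1 2010) = 5.46×121 + 315.03×4 + 9.26×44 = 660.66 + 1260.12 + 407.44 = 2328.22
Index = 2604.33 / 2328.22 × 100 = 111.8593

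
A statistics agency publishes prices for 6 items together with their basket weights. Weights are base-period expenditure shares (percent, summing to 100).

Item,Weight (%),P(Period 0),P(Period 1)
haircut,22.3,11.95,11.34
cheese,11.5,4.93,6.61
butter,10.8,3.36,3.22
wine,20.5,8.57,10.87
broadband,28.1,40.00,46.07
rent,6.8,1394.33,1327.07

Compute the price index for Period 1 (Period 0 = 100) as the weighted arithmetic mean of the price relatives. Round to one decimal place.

111.8

haircut: 22.3 × (11.34/11.95) = 22.3 × 0.948954 = 21.1617
cheese: 11.5 × (6.61/4.93) = 11.5 × 1.340771 = 15.4189
butter: 10.8 × (3.22/3.36) = 10.8 × 0.958333 = 10.3500
wine: 20.5 × (10.87/8.57) = 20.5 × 1.268378 = 26.0018
broadband: 28.1 × (46.07/40.00) = 28.1 × 1.151750 = 32.3642
rent: 6.8 × (1327.07/1394.33) = 6.8 × 0.951762 = 6.4720
Index = Σ wᵢ·(p₁ᵢ/p₀ᵢ) = 21.1617 + 15.4189 + 10.3500 + 26.0018 + 32.3642 + 6.4720 = 111.7684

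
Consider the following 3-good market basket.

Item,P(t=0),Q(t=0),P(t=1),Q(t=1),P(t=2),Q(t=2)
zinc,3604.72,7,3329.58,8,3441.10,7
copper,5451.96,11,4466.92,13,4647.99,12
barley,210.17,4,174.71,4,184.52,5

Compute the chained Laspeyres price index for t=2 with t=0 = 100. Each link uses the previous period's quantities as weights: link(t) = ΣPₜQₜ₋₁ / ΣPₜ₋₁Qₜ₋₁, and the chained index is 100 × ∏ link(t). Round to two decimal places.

Link t=0→t=1:
ΣP(t=1)Q(t=0) = 3329.58×7 + 4466.92×11 + 174.71×4 = 23307.06 + 49136.12 + 698.84 = 73142.02
ΣP(t=0)Q(t=0) = 3604.72×7 + 5451.96×11 + 210.17×4 = 25233.04 + 59971.56 + 840.68 = 86045.28
link = 73142.02/86045.28 = 0.850041
Link t=1→t=2:
ΣP(t=2)Q(t=1) = 3441.10×8 + 4647.99×13 + 184.52×4 = 27528.8 + 60423.87 + 738.08 = 88690.75
ΣP(t=1)Q(t=1) = 3329.58×8 + 4466.92×13 + 174.71×4 = 26636.64 + 58069.96 + 698.84 = 85405.44
link = 88690.75/85405.44 = 1.038467
Chained index = 100 × 0.850041 × 1.038467 = 88.2740

88.27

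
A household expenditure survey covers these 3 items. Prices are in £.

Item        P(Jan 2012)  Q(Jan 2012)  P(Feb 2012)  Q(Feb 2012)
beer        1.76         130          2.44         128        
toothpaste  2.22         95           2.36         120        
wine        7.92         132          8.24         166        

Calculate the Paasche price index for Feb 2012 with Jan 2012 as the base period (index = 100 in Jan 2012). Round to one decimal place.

Paasche price index uses current-period quantities as weights.
ΣP(Feb 2012)·Q(Feb 2012) = 2.44×128 + 2.36×120 + 8.24×166 = 312.32 + 283.2 + 1367.84 = 1963.36
ΣP(Jan 2012)·Q(Feb 2012) = 1.76×128 + 2.22×120 + 7.92×166 = 225.28 + 266.4 + 1314.72 = 1806.4
Index = 1963.36 / 1806.4 × 100 = 108.6891

108.7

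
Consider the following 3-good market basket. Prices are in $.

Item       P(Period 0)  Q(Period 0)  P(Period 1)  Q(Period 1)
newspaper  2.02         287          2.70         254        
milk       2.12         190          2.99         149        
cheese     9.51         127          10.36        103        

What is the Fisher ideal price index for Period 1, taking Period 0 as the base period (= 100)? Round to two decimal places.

Laspeyres component (base-period weights):
ΣP(Period 1)Q(Period 0) = 2.70×287 + 2.99×190 + 10.36×127 = 774.9 + 568.1 + 1315.72 = 2658.72
ΣP(Period 0)Q(Period 0) = 2.02×287 + 2.12×190 + 9.51×127 = 579.74 + 402.8 + 1207.77 = 2190.31
L = 2658.72 / 2190.31 × 100 = 121.3856
Paasche component (current-period weights):
ΣP(Period 1)Q(Period 1) = 2.70×254 + 2.99×149 + 10.36×103 = 685.8 + 445.51 + 1067.08 = 2198.39
ΣP(Period 0)Q(Period 1) = 2.02×254 + 2.12×149 + 9.51×103 = 513.08 + 315.88 + 979.53 = 1808.49
P = 2198.39 / 1808.49 × 100 = 121.5594
Fisher = √(L × P) = √(121.3856 × 121.5594) = 121.4725

121.47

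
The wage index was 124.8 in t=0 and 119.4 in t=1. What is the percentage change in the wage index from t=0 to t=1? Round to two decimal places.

Change = (119.4 − 124.8) / 124.8 × 100
       = -5.4 / 124.8 × 100 = -4.3269%

-4.33%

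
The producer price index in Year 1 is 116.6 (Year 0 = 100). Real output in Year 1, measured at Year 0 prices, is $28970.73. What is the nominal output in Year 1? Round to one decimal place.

33779.9

Nominal = Real × (Index/100) = 28970.73 × (116.6/100)
        = 28970.73 × 1.166 = 33779.8712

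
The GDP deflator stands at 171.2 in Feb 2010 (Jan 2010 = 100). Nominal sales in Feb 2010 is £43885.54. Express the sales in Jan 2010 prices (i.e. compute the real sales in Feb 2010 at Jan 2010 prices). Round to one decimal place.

Real = Nominal ÷ (Index/100) = 43885.54 ÷ (171.2/100)
     = 43885.54 ÷ 1.712 = 25634.0771

25634.1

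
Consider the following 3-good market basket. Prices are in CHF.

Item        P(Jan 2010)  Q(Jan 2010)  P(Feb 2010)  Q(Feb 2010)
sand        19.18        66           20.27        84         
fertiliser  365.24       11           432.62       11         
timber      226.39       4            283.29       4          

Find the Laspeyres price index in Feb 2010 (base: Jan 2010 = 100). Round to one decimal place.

116.8

Laspeyres price index uses base-period quantities as weights.
ΣP(Feb 2010)·Q(Jan 2010) = 20.27×66 + 432.62×11 + 283.29×4 = 1337.82 + 4758.82 + 1133.16 = 7229.8
ΣP(Jan 2010)·Q(Jan 2010) = 19.18×66 + 365.24×11 + 226.39×4 = 1265.88 + 4017.64 + 905.56 = 6189.08
Index = 7229.8 / 6189.08 × 100 = 116.8154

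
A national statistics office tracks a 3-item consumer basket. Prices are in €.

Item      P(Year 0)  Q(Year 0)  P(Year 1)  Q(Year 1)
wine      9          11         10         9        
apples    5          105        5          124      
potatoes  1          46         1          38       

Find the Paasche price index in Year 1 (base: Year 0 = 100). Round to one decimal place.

Paasche price index uses current-period quantities as weights.
ΣP(Year 1)·Q(Year 1) = 10×9 + 5×124 + 1×38 = 90 + 620 + 38 = 748
ΣP(Year 0)·Q(Year 1) = 9×9 + 5×124 + 1×38 = 81 + 620 + 38 = 739
Index = 748 / 739 × 100 = 101.2179

101.2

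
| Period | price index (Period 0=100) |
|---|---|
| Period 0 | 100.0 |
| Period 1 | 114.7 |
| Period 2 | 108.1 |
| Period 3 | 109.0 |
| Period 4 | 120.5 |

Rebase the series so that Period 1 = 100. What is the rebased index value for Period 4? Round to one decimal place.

Rebased(Period 4) = 120.5 / 114.7 × 100 = 105.0567

105.1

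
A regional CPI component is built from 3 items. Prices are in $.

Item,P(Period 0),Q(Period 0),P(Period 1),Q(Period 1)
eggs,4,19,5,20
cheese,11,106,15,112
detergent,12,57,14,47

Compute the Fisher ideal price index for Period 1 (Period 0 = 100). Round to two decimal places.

129.44

Laspeyres component (base-period weights):
ΣP(Period 1)Q(Period 0) = 5×19 + 15×106 + 14×57 = 95 + 1590 + 798 = 2483
ΣP(Period 0)Q(Period 0) = 4×19 + 11×106 + 12×57 = 76 + 1166 + 684 = 1926
L = 2483 / 1926 × 100 = 128.9200
Paasche component (current-period weights):
ΣP(Period 1)Q(Period 1) = 5×20 + 15×112 + 14×47 = 100 + 1680 + 658 = 2438
ΣP(Period 0)Q(Period 1) = 4×20 + 11×112 + 12×47 = 80 + 1232 + 564 = 1876
P = 2438 / 1876 × 100 = 129.9574
Fisher = √(L × P) = √(128.9200 × 129.9574) = 129.4377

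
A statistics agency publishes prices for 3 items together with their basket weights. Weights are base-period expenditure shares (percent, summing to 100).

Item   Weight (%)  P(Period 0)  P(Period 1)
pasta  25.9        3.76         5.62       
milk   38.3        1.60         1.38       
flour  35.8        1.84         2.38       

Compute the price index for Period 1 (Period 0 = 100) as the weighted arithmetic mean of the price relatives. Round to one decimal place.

pasta: 25.9 × (5.62/3.76) = 25.9 × 1.494681 = 38.7122
milk: 38.3 × (1.38/1.60) = 38.3 × 0.862500 = 33.0337
flour: 35.8 × (2.38/1.84) = 35.8 × 1.293478 = 46.3065
Index = Σ wᵢ·(p₁ᵢ/p₀ᵢ) = 38.7122 + 33.0337 + 46.3065 = 118.0525

118.1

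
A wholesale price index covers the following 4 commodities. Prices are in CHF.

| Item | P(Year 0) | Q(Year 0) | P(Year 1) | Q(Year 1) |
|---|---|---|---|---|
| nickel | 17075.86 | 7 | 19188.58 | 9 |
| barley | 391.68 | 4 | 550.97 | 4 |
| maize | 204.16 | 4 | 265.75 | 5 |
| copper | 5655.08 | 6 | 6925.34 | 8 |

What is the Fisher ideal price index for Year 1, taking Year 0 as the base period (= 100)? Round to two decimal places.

114.95

Laspeyres component (base-period weights):
ΣP(Year 1)Q(Year 0) = 19188.58×7 + 550.97×4 + 265.75×4 + 6925.34×6 = 134320.06 + 2203.88 + 1063 + 41552.04 = 179138.98
ΣP(Year 0)Q(Year 0) = 17075.86×7 + 391.68×4 + 204.16×4 + 5655.08×6 = 119531.02 + 1566.72 + 816.64 + 33930.48 = 155844.86
L = 179138.98 / 155844.86 × 100 = 114.9470
Paasche component (current-period weights):
ΣP(Year 1)Q(Year 1) = 19188.58×9 + 550.97×4 + 265.75×5 + 6925.34×8 = 172697.22 + 2203.88 + 1328.75 + 55402.72 = 231632.57
ΣP(Year 0)Q(Year 1) = 17075.86×9 + 391.68×4 + 204.16×5 + 5655.08×8 = 153682.74 + 1566.72 + 1020.8 + 45240.64 = 201510.9
P = 231632.57 / 201510.9 × 100 = 114.9479
Fisher = √(L × P) = √(114.9470 × 114.9479) = 114.9475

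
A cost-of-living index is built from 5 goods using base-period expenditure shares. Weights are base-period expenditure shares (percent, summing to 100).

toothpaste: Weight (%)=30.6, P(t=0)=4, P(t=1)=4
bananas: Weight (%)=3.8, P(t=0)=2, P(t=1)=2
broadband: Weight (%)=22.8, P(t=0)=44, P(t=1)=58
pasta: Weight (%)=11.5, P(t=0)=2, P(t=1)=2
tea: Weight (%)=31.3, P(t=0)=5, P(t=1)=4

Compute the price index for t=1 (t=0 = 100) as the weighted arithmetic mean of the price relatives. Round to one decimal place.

toothpaste: 30.6 × (4/4) = 30.6 × 1.000000 = 30.6000
bananas: 3.8 × (2/2) = 3.8 × 1.000000 = 3.8000
broadband: 22.8 × (58/44) = 22.8 × 1.318182 = 30.0545
pasta: 11.5 × (2/2) = 11.5 × 1.000000 = 11.5000
tea: 31.3 × (4/5) = 31.3 × 0.800000 = 25.0400
Index = Σ wᵢ·(p₁ᵢ/p₀ᵢ) = 30.6000 + 3.8000 + 30.0545 + 11.5000 + 25.0400 = 100.9945

101.0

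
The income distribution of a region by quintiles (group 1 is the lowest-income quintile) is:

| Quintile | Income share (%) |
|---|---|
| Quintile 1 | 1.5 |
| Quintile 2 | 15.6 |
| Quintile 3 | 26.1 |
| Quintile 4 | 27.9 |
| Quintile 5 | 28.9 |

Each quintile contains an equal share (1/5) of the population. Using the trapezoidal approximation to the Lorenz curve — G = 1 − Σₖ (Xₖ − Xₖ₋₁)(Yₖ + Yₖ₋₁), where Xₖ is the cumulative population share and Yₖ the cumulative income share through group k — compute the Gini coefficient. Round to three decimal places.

0.268

Cumulative income shares Yₖ: 0.0150, 0.1710, 0.4320, 0.7110, 1.0000
Σ (Xₖ−Xₖ₋₁)(Yₖ+Yₖ₋₁) = (1/5)(0.0150+0.0000) + (1/5)(0.1710+0.0150) + (1/5)(0.4320+0.1710) + (1/5)(0.7110+0.4320) + (1/5)(1.0000+0.7110)
  = 0.0030 + 0.0372 + 0.1206 + 0.2286 + 0.3422 = 0.7316
G = 1 − 0.7316 = 0.2684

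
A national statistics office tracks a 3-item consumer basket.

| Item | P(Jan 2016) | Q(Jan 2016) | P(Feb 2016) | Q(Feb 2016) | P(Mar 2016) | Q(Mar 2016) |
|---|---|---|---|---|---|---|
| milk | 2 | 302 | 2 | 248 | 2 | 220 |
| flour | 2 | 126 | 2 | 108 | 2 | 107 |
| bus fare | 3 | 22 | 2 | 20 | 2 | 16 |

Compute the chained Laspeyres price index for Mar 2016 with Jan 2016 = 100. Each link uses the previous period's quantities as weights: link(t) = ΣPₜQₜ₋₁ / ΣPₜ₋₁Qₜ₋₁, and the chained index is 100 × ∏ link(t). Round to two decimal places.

Link Jan 2016→Feb 2016:
ΣP(Feb 2016)Q(Jan 2016) = 2×302 + 2×126 + 2×22 = 604 + 252 + 44 = 900
ΣP(Jan 2016)Q(Jan 2016) = 2×302 + 2×126 + 3×22 = 604 + 252 + 66 = 922
link = 900/922 = 0.976139
Link Feb 2016→Mar 2016:
ΣP(Mar 2016)Q(Feb 2016) = 2×248 + 2×108 + 2×20 = 496 + 216 + 40 = 752
ΣP(Feb 2016)Q(Feb 2016) = 2×248 + 2×108 + 2×20 = 496 + 216 + 40 = 752
link = 752/752 = 1.000000
Chained index = 100 × 0.976139 × 1.000000 = 97.6139

97.61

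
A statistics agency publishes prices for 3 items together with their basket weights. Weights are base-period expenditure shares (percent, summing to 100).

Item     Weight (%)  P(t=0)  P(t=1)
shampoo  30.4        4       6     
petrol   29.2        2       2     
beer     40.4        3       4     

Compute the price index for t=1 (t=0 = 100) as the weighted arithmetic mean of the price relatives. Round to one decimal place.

128.7

shampoo: 30.4 × (6/4) = 30.4 × 1.500000 = 45.6000
petrol: 29.2 × (2/2) = 29.2 × 1.000000 = 29.2000
beer: 40.4 × (4/3) = 40.4 × 1.333333 = 53.8667
Index = Σ wᵢ·(p₁ᵢ/p₀ᵢ) = 45.6000 + 29.2000 + 53.8667 = 128.6667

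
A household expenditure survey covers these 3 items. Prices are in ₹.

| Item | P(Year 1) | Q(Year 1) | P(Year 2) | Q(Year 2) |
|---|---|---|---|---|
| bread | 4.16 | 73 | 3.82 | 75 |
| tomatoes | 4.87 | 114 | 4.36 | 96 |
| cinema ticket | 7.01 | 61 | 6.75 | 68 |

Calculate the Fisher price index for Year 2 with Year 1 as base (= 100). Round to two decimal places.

92.49

Laspeyres component (base-period weights):
ΣP(Year 2)Q(Year 1) = 3.82×73 + 4.36×114 + 6.75×61 = 278.86 + 497.04 + 411.75 = 1187.65
ΣP(Year 1)Q(Year 1) = 4.16×73 + 4.87×114 + 7.01×61 = 303.68 + 555.18 + 427.61 = 1286.47
L = 1187.65 / 1286.47 × 100 = 92.3185
Paasche component (current-period weights):
ΣP(Year 2)Q(Year 2) = 3.82×75 + 4.36×96 + 6.75×68 = 286.5 + 418.56 + 459 = 1164.06
ΣP(Year 1)Q(Year 2) = 4.16×75 + 4.87×96 + 7.01×68 = 312 + 467.52 + 476.68 = 1256.2
P = 1164.06 / 1256.2 × 100 = 92.6652
Fisher = √(L × P) = √(92.3185 × 92.6652) = 92.4917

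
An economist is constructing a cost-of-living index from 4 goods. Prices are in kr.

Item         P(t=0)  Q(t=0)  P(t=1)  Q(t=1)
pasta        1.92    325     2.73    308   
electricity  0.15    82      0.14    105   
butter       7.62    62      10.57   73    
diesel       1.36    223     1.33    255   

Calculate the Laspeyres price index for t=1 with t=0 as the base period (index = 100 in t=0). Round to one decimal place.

Laspeyres price index uses base-period quantities as weights.
ΣP(t=1)·Q(t=0) = 2.73×325 + 0.14×82 + 10.57×62 + 1.33×223 = 887.25 + 11.48 + 655.34 + 296.59 = 1850.66
ΣP(t=0)·Q(t=0) = 1.92×325 + 0.15×82 + 7.62×62 + 1.36×223 = 624 + 12.3 + 472.44 + 303.28 = 1412.02
Index = 1850.66 / 1412.02 × 100 = 131.0647

131.1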